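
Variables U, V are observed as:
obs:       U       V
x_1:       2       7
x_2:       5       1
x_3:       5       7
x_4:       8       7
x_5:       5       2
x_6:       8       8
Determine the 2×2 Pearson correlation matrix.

Step 1 — column means:
  mean(U) = (2 + 5 + 5 + 8 + 5 + 8) / 6 = 33/6 = 5.5
  mean(V) = (7 + 1 + 7 + 7 + 2 + 8) / 6 = 32/6 = 5.3333

Step 2 — sample variances and covariances s[i,j] = (1/(n-1)) · Σ_k (x_{k,i} - mean_i) · (x_{k,j} - mean_j), with n-1 = 5:
  s[U,U] = ((-3.5)·(-3.5) + (-0.5)·(-0.5) + (-0.5)·(-0.5) + (2.5)·(2.5) + (-0.5)·(-0.5) + (2.5)·(2.5)) / 5 = 25.5/5 = 5.1
  s[U,V] = ((-3.5)·(1.6667) + (-0.5)·(-4.3333) + (-0.5)·(1.6667) + (2.5)·(1.6667) + (-0.5)·(-3.3333) + (2.5)·(2.6667)) / 5 = 8/5 = 1.6
  s[V,V] = ((1.6667)·(1.6667) + (-4.3333)·(-4.3333) + (1.6667)·(1.6667) + (1.6667)·(1.6667) + (-3.3333)·(-3.3333) + (2.6667)·(2.6667)) / 5 = 45.3333/5 = 9.0667
  Sample standard deviations s_i = √(s[i,i]):
  s(U) = √(5.1) = 2.2583
  s(V) = √(9.0667) = 3.0111

Step 3 — r_{ij} = s_{ij} / (s_i · s_j):
  r[U,U] = 1 (diagonal).
  r[U,V] = 1.6 / (2.2583 · 3.0111) = 1.6 / 6.8 = 0.2353
  r[V,V] = 1 (diagonal).

R is symmetric with unit diagonal. Assembling:

R = [[1, 0.2353],
 [0.2353, 1]]


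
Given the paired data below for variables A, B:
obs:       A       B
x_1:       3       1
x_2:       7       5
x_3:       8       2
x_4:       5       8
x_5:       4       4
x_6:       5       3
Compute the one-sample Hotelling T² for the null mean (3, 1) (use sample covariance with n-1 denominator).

Step 1 — sample mean vector:
  mean(A) = (3 + 7 + 8 + 5 + 4 + 5) / 6 = 32/6 = 5.3333
  mean(B) = (1 + 5 + 2 + 8 + 4 + 3) / 6 = 23/6 = 3.8333
  x̄ = (5.3333, 3.8333),  deviation x̄ - mu_0 = (5.3333, 3.8333) - (3, 1) = (2.3333, 2.8333).

Step 2 — sample covariance matrix, S[i,j] = (1/(n-1)) · Σ_k (x_{k,i} - mean_i) · (x_{k,j} - mean_j), divisor n-1 = 5:
  S[A,A] = ((-2.3333)·(-2.3333) + (1.6667)·(1.6667) + (2.6667)·(2.6667) + (-0.3333)·(-0.3333) + (-1.3333)·(-1.3333) + (-0.3333)·(-0.3333)) / 5 = 17.3333/5 = 3.4667
  S[A,B] = ((-2.3333)·(-2.8333) + (1.6667)·(1.1667) + (2.6667)·(-1.8333) + (-0.3333)·(4.1667) + (-1.3333)·(0.1667) + (-0.3333)·(-0.8333)) / 5 = 2.3333/5 = 0.4667
  S[B,B] = ((-2.8333)·(-2.8333) + (1.1667)·(1.1667) + (-1.8333)·(-1.8333) + (4.1667)·(4.1667) + (0.1667)·(0.1667) + (-0.8333)·(-0.8333)) / 5 = 30.8333/5 = 6.1667
  S = [[3.4667, 0.4667],
 [0.4667, 6.1667]].

Step 3 — invert S. det(S) = 3.4667·6.1667 - (0.4667)² = 21.16.
  S^{-1} = (1/det) · [[d, -b], [-b, a]] = [[0.2914, -0.0221],
 [-0.0221, 0.1638]].

Step 4 — quadratic form (x̄ - mu_0)^T · S^{-1} · (x̄ - mu_0):
  S^{-1} · (x̄ - mu_0) = (0.6175, 0.4127),
  (x̄ - mu_0)^T · [...] = (2.3333)·(0.6175) + (2.8333)·(0.4127) = 2.6103.

Step 5 — scale by n: T² = 6 · 2.6103 = 15.6616.

T² ≈ 15.6616


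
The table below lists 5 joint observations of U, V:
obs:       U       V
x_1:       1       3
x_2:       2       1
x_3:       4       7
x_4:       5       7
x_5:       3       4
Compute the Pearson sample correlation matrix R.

Step 1 — column means:
  mean(U) = (1 + 2 + 4 + 5 + 3) / 5 = 15/5 = 3
  mean(V) = (3 + 1 + 7 + 7 + 4) / 5 = 22/5 = 4.4

Step 2 — sample variances and covariances s[i,j] = (1/(n-1)) · Σ_k (x_{k,i} - mean_i) · (x_{k,j} - mean_j), with n-1 = 4:
  s[U,U] = ((-2)·(-2) + (-1)·(-1) + (1)·(1) + (2)·(2) + (0)·(0)) / 4 = 10/4 = 2.5
  s[U,V] = ((-2)·(-1.4) + (-1)·(-3.4) + (1)·(2.6) + (2)·(2.6) + (0)·(-0.4)) / 4 = 14/4 = 3.5
  s[V,V] = ((-1.4)·(-1.4) + (-3.4)·(-3.4) + (2.6)·(2.6) + (2.6)·(2.6) + (-0.4)·(-0.4)) / 4 = 27.2/4 = 6.8
  Sample standard deviations s_i = √(s[i,i]):
  s(U) = √(2.5) = 1.5811
  s(V) = √(6.8) = 2.6077

Step 3 — r_{ij} = s_{ij} / (s_i · s_j):
  r[U,U] = 1 (diagonal).
  r[U,V] = 3.5 / (1.5811 · 2.6077) = 3.5 / 4.1231 = 0.8489
  r[V,V] = 1 (diagonal).

R is symmetric with unit diagonal. Assembling:

R = [[1, 0.8489],
 [0.8489, 1]]


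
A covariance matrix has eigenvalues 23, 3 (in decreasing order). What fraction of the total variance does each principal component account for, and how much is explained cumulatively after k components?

Step 1 — total variance = trace(Sigma) = Σ λ_i = 23 + 3 = 26.

Step 2 — fraction explained by component i = λ_i / Σ λ:
  PC1: 23/26 = 0.8846
  PC2: 3/26 = 0.1154

Step 3 — cumulative fraction after k components = (λ_1 + ... + λ_k) / Σ λ:
  k = 1: 23/26 = 0.8846
  k = 2: (23 + 3)/26 = 26/26 = 1

Summary (fraction, with percent):

explained: PC1 0.8846 (88.46%), PC2 0.1154 (11.54%);  cumulative: 0.8846, 1


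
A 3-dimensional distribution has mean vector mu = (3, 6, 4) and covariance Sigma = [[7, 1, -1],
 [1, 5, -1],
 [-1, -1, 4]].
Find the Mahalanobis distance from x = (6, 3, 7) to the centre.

Step 1 — centre the observation: (x - mu) = (3, -3, 3).

Step 2 — invert Sigma (cofactor / det for 3×3, or solve directly):
  Sigma^{-1} = [[0.1508, -0.0238, 0.0317],
 [-0.0238, 0.2143, 0.0476],
 [0.0317, 0.0476, 0.2698]].

Step 3 — form the quadratic (x - mu)^T · Sigma^{-1} · (x - mu):
  Sigma^{-1} · (x - mu) = (0.619, -0.5714, 0.7619).
  (x - mu)^T · [Sigma^{-1} · (x - mu)] = (3)·(0.619) + (-3)·(-0.5714) + (3)·(0.7619) = 5.8571.

Step 4 — take square root: d = √(5.8571) ≈ 2.4202.

d(x, mu) = √(5.8571) ≈ 2.4202


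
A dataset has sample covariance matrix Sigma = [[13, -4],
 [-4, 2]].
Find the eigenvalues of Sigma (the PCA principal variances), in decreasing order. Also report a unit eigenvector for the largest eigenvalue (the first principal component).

Step 1 — characteristic polynomial of 2×2 Sigma:
  det(Sigma - λI) = λ² - trace · λ + det = 0.
  trace = 13 + 2 = 15, det = 13·2 - (-4)² = 10.
Step 2 — discriminant:
  Δ = trace² - 4·det = 225 - 40 = 185.
Step 3 — eigenvalues:
  λ = (trace ± √Δ)/2 = (15 ± 13.6015)/2,
  λ_1 = 14.3007,  λ_2 = 0.6993.

Step 4 — unit eigenvector for λ_1: solve (Sigma - λ_1 I)v = 0. First row:
  (13 - 14.3007)·v_x + (-4)·v_y = 0, i.e. (-1.3007)·v_x + (-4)·v_y = 0,
  so v ∝ (b, λ_1 - a) = (-4, 1.3007); multiply by -1 so the first entry is positive: u = (4, -1.3007).
  ||u|| = √((4)² + (-1.3007)²) = √(17.6919) ≈ 4.2062,
  v_1 = u/||u|| ≈ (0.951, -0.3092) (||v_1|| = 1).

λ_1 = 14.3007,  λ_2 = 0.6993;  v_1 ≈ (0.951, -0.3092)


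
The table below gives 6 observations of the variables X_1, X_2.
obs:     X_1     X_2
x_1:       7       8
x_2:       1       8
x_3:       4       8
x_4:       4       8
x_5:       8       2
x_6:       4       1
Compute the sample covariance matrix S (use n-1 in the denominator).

Step 1 — column means:
  mean(X_1) = (7 + 1 + 4 + 4 + 8 + 4) / 6 = 28/6 = 4.6667
  mean(X_2) = (8 + 8 + 8 + 8 + 2 + 1) / 6 = 35/6 = 5.8333

Step 2 — sample covariance S[i,j] = (1/(n-1)) · Σ_k (x_{k,i} - mean_i) · (x_{k,j} - mean_j), with n-1 = 5.
  S[X_1,X_1] = ((2.3333)·(2.3333) + (-3.6667)·(-3.6667) + (-0.6667)·(-0.6667) + (-0.6667)·(-0.6667) + (3.3333)·(3.3333) + (-0.6667)·(-0.6667)) / 5 = 31.3333/5 = 6.2667
  S[X_1,X_2] = ((2.3333)·(2.1667) + (-3.6667)·(2.1667) + (-0.6667)·(2.1667) + (-0.6667)·(2.1667) + (3.3333)·(-3.8333) + (-0.6667)·(-4.8333)) / 5 = -15.3333/5 = -3.0667
  S[X_2,X_2] = ((2.1667)·(2.1667) + (2.1667)·(2.1667) + (2.1667)·(2.1667) + (2.1667)·(2.1667) + (-3.8333)·(-3.8333) + (-4.8333)·(-4.8333)) / 5 = 56.8333/5 = 11.3667

S is symmetric (S[j,i] = S[i,j]). Assembling:

S = [[6.2667, -3.0667],
 [-3.0667, 11.3667]]


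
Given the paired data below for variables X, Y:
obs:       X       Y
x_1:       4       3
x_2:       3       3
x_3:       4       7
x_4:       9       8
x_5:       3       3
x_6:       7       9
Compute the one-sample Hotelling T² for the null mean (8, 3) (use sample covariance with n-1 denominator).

Step 1 — sample mean vector:
  mean(X) = (4 + 3 + 4 + 9 + 3 + 7) / 6 = 30/6 = 5
  mean(Y) = (3 + 3 + 7 + 8 + 3 + 9) / 6 = 33/6 = 5.5
  x̄ = (5, 5.5),  deviation x̄ - mu_0 = (5, 5.5) - (8, 3) = (-3, 2.5).

Step 2 — sample covariance matrix, S[i,j] = (1/(n-1)) · Σ_k (x_{k,i} - mean_i) · (x_{k,j} - mean_j), divisor n-1 = 5:
  S[X,X] = ((-1)·(-1) + (-2)·(-2) + (-1)·(-1) + (4)·(4) + (-2)·(-2) + (2)·(2)) / 5 = 30/5 = 6
  S[X,Y] = ((-1)·(-2.5) + (-2)·(-2.5) + (-1)·(1.5) + (4)·(2.5) + (-2)·(-2.5) + (2)·(3.5)) / 5 = 28/5 = 5.6
  S[Y,Y] = ((-2.5)·(-2.5) + (-2.5)·(-2.5) + (1.5)·(1.5) + (2.5)·(2.5) + (-2.5)·(-2.5) + (3.5)·(3.5)) / 5 = 39.5/5 = 7.9
  S = [[6, 5.6],
 [5.6, 7.9]].

Step 3 — invert S. det(S) = 6·7.9 - (5.6)² = 16.04.
  S^{-1} = (1/det) · [[d, -b], [-b, a]] = [[0.4925, -0.3491],
 [-0.3491, 0.3741]].

Step 4 — quadratic form (x̄ - mu_0)^T · S^{-1} · (x̄ - mu_0):
  S^{-1} · (x̄ - mu_0) = (-2.3504, 1.9825),
  (x̄ - mu_0)^T · [...] = (-3)·(-2.3504) + (2.5)·(1.9825) = 12.0075.

Step 5 — scale by n: T² = 6 · 12.0075 = 72.0449.

T² ≈ 72.0449


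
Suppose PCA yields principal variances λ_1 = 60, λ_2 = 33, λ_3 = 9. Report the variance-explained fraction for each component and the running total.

Step 1 — total variance = trace(Sigma) = Σ λ_i = 60 + 33 + 9 = 102.

Step 2 — fraction explained by component i = λ_i / Σ λ:
  PC1: 60/102 = 0.5882
  PC2: 33/102 = 0.3235
  PC3: 9/102 = 0.0882

Step 3 — cumulative fraction after k components = (λ_1 + ... + λ_k) / Σ λ:
  k = 1: 60/102 = 0.5882
  k = 2: (60 + 33)/102 = 93/102 = 0.9118
  k = 3: (60 + 33 + 9)/102 = 102/102 = 1

Summary (fraction, with percent):

explained: PC1 0.5882 (58.82%), PC2 0.3235 (32.35%), PC3 0.0882 (8.82%);  cumulative: 0.5882, 0.9118, 1


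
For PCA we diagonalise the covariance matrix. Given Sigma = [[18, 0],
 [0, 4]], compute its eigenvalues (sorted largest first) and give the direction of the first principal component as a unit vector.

Step 1 — characteristic polynomial of 2×2 Sigma:
  det(Sigma - λI) = λ² - trace · λ + det = 0.
  trace = 18 + 4 = 22, det = 18·4 - (0)² = 72.
Step 2 — discriminant:
  Δ = trace² - 4·det = 484 - 288 = 196.
Step 3 — eigenvalues:
  λ = (trace ± √Δ)/2 = (22 ± 14)/2,
  λ_1 = 18,  λ_2 = 4.

Step 4 — unit eigenvector for λ_1: Sigma is diagonal, so its eigenvectors are the coordinate axes. λ_1 = 18 is the diagonal entry on the first coordinate axis, hence
  v_1 = (1, 0) (||v_1|| = 1).

λ_1 = 18,  λ_2 = 4;  v_1 ≈ (1, 0)


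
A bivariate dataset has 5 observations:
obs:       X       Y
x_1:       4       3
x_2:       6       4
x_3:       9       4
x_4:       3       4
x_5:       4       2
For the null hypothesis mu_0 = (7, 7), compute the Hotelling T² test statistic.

Step 1 — sample mean vector:
  mean(X) = (4 + 6 + 9 + 3 + 4) / 5 = 26/5 = 5.2
  mean(Y) = (3 + 4 + 4 + 4 + 2) / 5 = 17/5 = 3.4
  x̄ = (5.2, 3.4),  deviation x̄ - mu_0 = (5.2, 3.4) - (7, 7) = (-1.8, -3.6).

Step 2 — sample covariance matrix, S[i,j] = (1/(n-1)) · Σ_k (x_{k,i} - mean_i) · (x_{k,j} - mean_j), divisor n-1 = 4:
  S[X,X] = ((-1.2)·(-1.2) + (0.8)·(0.8) + (3.8)·(3.8) + (-2.2)·(-2.2) + (-1.2)·(-1.2)) / 4 = 22.8/4 = 5.7
  S[X,Y] = ((-1.2)·(-0.4) + (0.8)·(0.6) + (3.8)·(0.6) + (-2.2)·(0.6) + (-1.2)·(-1.4)) / 4 = 3.6/4 = 0.9
  S[Y,Y] = ((-0.4)·(-0.4) + (0.6)·(0.6) + (0.6)·(0.6) + (0.6)·(0.6) + (-1.4)·(-1.4)) / 4 = 3.2/4 = 0.8
  S = [[5.7, 0.9],
 [0.9, 0.8]].

Step 3 — invert S. det(S) = 5.7·0.8 - (0.9)² = 3.75.
  S^{-1} = (1/det) · [[d, -b], [-b, a]] = [[0.2133, -0.24],
 [-0.24, 1.52]].

Step 4 — quadratic form (x̄ - mu_0)^T · S^{-1} · (x̄ - mu_0):
  S^{-1} · (x̄ - mu_0) = (0.48, -5.04),
  (x̄ - mu_0)^T · [...] = (-1.8)·(0.48) + (-3.6)·(-5.04) = 17.28.

Step 5 — scale by n: T² = 5 · 17.28 = 86.4.

T² ≈ 86.4


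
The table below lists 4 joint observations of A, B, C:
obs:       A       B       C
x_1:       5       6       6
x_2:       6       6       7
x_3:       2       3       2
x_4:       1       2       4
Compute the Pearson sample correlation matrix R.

Step 1 — column means:
  mean(A) = (5 + 6 + 2 + 1) / 4 = 14/4 = 3.5
  mean(B) = (6 + 6 + 3 + 2) / 4 = 17/4 = 4.25
  mean(C) = (6 + 7 + 2 + 4) / 4 = 19/4 = 4.75

Step 2 — sample variances and covariances s[i,j] = (1/(n-1)) · Σ_k (x_{k,i} - mean_i) · (x_{k,j} - mean_j), with n-1 = 3:
  s[A,A] = ((1.5)·(1.5) + (2.5)·(2.5) + (-1.5)·(-1.5) + (-2.5)·(-2.5)) / 3 = 17/3 = 5.6667
  s[A,B] = ((1.5)·(1.75) + (2.5)·(1.75) + (-1.5)·(-1.25) + (-2.5)·(-2.25)) / 3 = 14.5/3 = 4.8333
  s[A,C] = ((1.5)·(1.25) + (2.5)·(2.25) + (-1.5)·(-2.75) + (-2.5)·(-0.75)) / 3 = 13.5/3 = 4.5
  s[B,B] = ((1.75)·(1.75) + (1.75)·(1.75) + (-1.25)·(-1.25) + (-2.25)·(-2.25)) / 3 = 12.75/3 = 4.25
  s[B,C] = ((1.75)·(1.25) + (1.75)·(2.25) + (-1.25)·(-2.75) + (-2.25)·(-0.75)) / 3 = 11.25/3 = 3.75
  s[C,C] = ((1.25)·(1.25) + (2.25)·(2.25) + (-2.75)·(-2.75) + (-0.75)·(-0.75)) / 3 = 14.75/3 = 4.9167
  Sample standard deviations s_i = √(s[i,i]):
  s(A) = √(5.6667) = 2.3805
  s(B) = √(4.25) = 2.0616
  s(C) = √(4.9167) = 2.2174

Step 3 — r_{ij} = s_{ij} / (s_i · s_j):
  r[A,A] = 1 (diagonal).
  r[A,B] = 4.8333 / (2.3805 · 2.0616) = 4.8333 / 4.9075 = 0.9849
  r[A,C] = 4.5 / (2.3805 · 2.2174) = 4.5 / 5.2784 = 0.8525
  r[B,B] = 1 (diagonal).
  r[B,C] = 3.75 / (2.0616 · 2.2174) = 3.75 / 4.5712 = 0.8204
  r[C,C] = 1 (diagonal).

R is symmetric with unit diagonal. Assembling:

R = [[1, 0.9849, 0.8525],
 [0.9849, 1, 0.8204],
 [0.8525, 0.8204, 1]]


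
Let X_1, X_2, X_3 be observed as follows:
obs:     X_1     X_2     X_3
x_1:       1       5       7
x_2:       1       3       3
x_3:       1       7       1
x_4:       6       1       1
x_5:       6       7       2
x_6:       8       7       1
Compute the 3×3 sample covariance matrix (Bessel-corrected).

Step 1 — column means:
  mean(X_1) = (1 + 1 + 1 + 6 + 6 + 8) / 6 = 23/6 = 3.8333
  mean(X_2) = (5 + 3 + 7 + 1 + 7 + 7) / 6 = 30/6 = 5
  mean(X_3) = (7 + 3 + 1 + 1 + 2 + 1) / 6 = 15/6 = 2.5

Step 2 — sample covariance S[i,j] = (1/(n-1)) · Σ_k (x_{k,i} - mean_i) · (x_{k,j} - mean_j), with n-1 = 5.
  S[X_1,X_1] = ((-2.8333)·(-2.8333) + (-2.8333)·(-2.8333) + (-2.8333)·(-2.8333) + (2.1667)·(2.1667) + (2.1667)·(2.1667) + (4.1667)·(4.1667)) / 5 = 50.8333/5 = 10.1667
  S[X_1,X_2] = ((-2.8333)·(0) + (-2.8333)·(-2) + (-2.8333)·(2) + (2.1667)·(-4) + (2.1667)·(2) + (4.1667)·(2)) / 5 = 4/5 = 0.8
  S[X_1,X_3] = ((-2.8333)·(4.5) + (-2.8333)·(0.5) + (-2.8333)·(-1.5) + (2.1667)·(-1.5) + (2.1667)·(-0.5) + (4.1667)·(-1.5)) / 5 = -20.5/5 = -4.1
  S[X_2,X_2] = ((0)·(0) + (-2)·(-2) + (2)·(2) + (-4)·(-4) + (2)·(2) + (2)·(2)) / 5 = 32/5 = 6.4
  S[X_2,X_3] = ((0)·(4.5) + (-2)·(0.5) + (2)·(-1.5) + (-4)·(-1.5) + (2)·(-0.5) + (2)·(-1.5)) / 5 = -2/5 = -0.4
  S[X_3,X_3] = ((4.5)·(4.5) + (0.5)·(0.5) + (-1.5)·(-1.5) + (-1.5)·(-1.5) + (-0.5)·(-0.5) + (-1.5)·(-1.5)) / 5 = 27.5/5 = 5.5

S is symmetric (S[j,i] = S[i,j]). Assembling:

S = [[10.1667, 0.8, -4.1],
 [0.8, 6.4, -0.4],
 [-4.1, -0.4, 5.5]]


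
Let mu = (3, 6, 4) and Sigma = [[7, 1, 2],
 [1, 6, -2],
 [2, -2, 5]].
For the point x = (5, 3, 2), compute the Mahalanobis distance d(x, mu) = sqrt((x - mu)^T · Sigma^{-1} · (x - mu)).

Step 1 — centre the observation: (x - mu) = (2, -3, -2).

Step 2 — invert Sigma (cofactor / det for 3×3, or solve directly):
  Sigma^{-1} = [[0.1793, -0.0621, -0.0966],
 [-0.0621, 0.2138, 0.1103],
 [-0.0966, 0.1103, 0.2828]].

Step 3 — form the quadratic (x - mu)^T · Sigma^{-1} · (x - mu):
  Sigma^{-1} · (x - mu) = (0.7379, -0.9862, -1.0897).
  (x - mu)^T · [Sigma^{-1} · (x - mu)] = (2)·(0.7379) + (-3)·(-0.9862) + (-2)·(-1.0897) = 6.6138.

Step 4 — take square root: d = √(6.6138) ≈ 2.5717.

d(x, mu) = √(6.6138) ≈ 2.5717


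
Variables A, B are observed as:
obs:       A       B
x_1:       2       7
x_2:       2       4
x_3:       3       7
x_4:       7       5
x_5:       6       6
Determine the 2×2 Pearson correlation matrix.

Step 1 — column means:
  mean(A) = (2 + 2 + 3 + 7 + 6) / 5 = 20/5 = 4
  mean(B) = (7 + 4 + 7 + 5 + 6) / 5 = 29/5 = 5.8

Step 2 — sample variances and covariances s[i,j] = (1/(n-1)) · Σ_k (x_{k,i} - mean_i) · (x_{k,j} - mean_j), with n-1 = 4:
  s[A,A] = ((-2)·(-2) + (-2)·(-2) + (-1)·(-1) + (3)·(3) + (2)·(2)) / 4 = 22/4 = 5.5
  s[A,B] = ((-2)·(1.2) + (-2)·(-1.8) + (-1)·(1.2) + (3)·(-0.8) + (2)·(0.2)) / 4 = -2/4 = -0.5
  s[B,B] = ((1.2)·(1.2) + (-1.8)·(-1.8) + (1.2)·(1.2) + (-0.8)·(-0.8) + (0.2)·(0.2)) / 4 = 6.8/4 = 1.7
  Sample standard deviations s_i = √(s[i,i]):
  s(A) = √(5.5) = 2.3452
  s(B) = √(1.7) = 1.3038

Step 3 — r_{ij} = s_{ij} / (s_i · s_j):
  r[A,A] = 1 (diagonal).
  r[A,B] = -0.5 / (2.3452 · 1.3038) = -0.5 / 3.0578 = -0.1635
  r[B,B] = 1 (diagonal).

R is symmetric with unit diagonal. Assembling:

R = [[1, -0.1635],
 [-0.1635, 1]]


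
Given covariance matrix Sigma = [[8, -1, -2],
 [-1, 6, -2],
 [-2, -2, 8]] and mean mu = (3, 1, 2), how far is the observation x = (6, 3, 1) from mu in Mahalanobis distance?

Step 1 — centre the observation: (x - mu) = (3, 2, -1).

Step 2 — invert Sigma (cofactor / det for 3×3, or solve directly):
  Sigma^{-1} = [[0.141, 0.0385, 0.0449],
 [0.0385, 0.1923, 0.0577],
 [0.0449, 0.0577, 0.1506]].

Step 3 — form the quadratic (x - mu)^T · Sigma^{-1} · (x - mu):
  Sigma^{-1} · (x - mu) = (0.4551, 0.4423, 0.0994).
  (x - mu)^T · [Sigma^{-1} · (x - mu)] = (3)·(0.4551) + (2)·(0.4423) + (-1)·(0.0994) = 2.1506.

Step 4 — take square root: d = √(2.1506) ≈ 1.4665.

d(x, mu) = √(2.1506) ≈ 1.4665


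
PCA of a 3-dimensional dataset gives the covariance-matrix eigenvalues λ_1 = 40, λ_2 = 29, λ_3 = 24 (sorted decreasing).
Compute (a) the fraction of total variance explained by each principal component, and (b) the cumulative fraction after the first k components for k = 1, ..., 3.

Step 1 — total variance = trace(Sigma) = Σ λ_i = 40 + 29 + 24 = 93.

Step 2 — fraction explained by component i = λ_i / Σ λ:
  PC1: 40/93 = 0.4301
  PC2: 29/93 = 0.3118
  PC3: 24/93 = 0.2581

Step 3 — cumulative fraction after k components = (λ_1 + ... + λ_k) / Σ λ:
  k = 1: 40/93 = 0.4301
  k = 2: (40 + 29)/93 = 69/93 = 0.7419
  k = 3: (40 + 29 + 24)/93 = 93/93 = 1

Summary (fraction, with percent):

explained: PC1 0.4301 (43.01%), PC2 0.3118 (31.18%), PC3 0.2581 (25.81%);  cumulative: 0.4301, 0.7419, 1


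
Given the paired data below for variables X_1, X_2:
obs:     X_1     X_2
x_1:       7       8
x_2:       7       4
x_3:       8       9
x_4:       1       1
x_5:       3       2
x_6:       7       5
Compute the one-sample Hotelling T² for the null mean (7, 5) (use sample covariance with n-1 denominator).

Step 1 — sample mean vector:
  mean(X_1) = (7 + 7 + 8 + 1 + 3 + 7) / 6 = 33/6 = 5.5
  mean(X_2) = (8 + 4 + 9 + 1 + 2 + 5) / 6 = 29/6 = 4.8333
  x̄ = (5.5, 4.8333),  deviation x̄ - mu_0 = (5.5, 4.8333) - (7, 5) = (-1.5, -0.1667).

Step 2 — sample covariance matrix, S[i,j] = (1/(n-1)) · Σ_k (x_{k,i} - mean_i) · (x_{k,j} - mean_j), divisor n-1 = 5:
  S[X_1,X_1] = ((1.5)·(1.5) + (1.5)·(1.5) + (2.5)·(2.5) + (-4.5)·(-4.5) + (-2.5)·(-2.5) + (1.5)·(1.5)) / 5 = 39.5/5 = 7.9
  S[X_1,X_2] = ((1.5)·(3.1667) + (1.5)·(-0.8333) + (2.5)·(4.1667) + (-4.5)·(-3.8333) + (-2.5)·(-2.8333) + (1.5)·(0.1667)) / 5 = 38.5/5 = 7.7
  S[X_2,X_2] = ((3.1667)·(3.1667) + (-0.8333)·(-0.8333) + (4.1667)·(4.1667) + (-3.8333)·(-3.8333) + (-2.8333)·(-2.8333) + (0.1667)·(0.1667)) / 5 = 50.8333/5 = 10.1667
  S = [[7.9, 7.7],
 [7.7, 10.1667]].

Step 3 — invert S. det(S) = 7.9·10.1667 - (7.7)² = 21.0267.
  S^{-1} = (1/det) · [[d, -b], [-b, a]] = [[0.4835, -0.3662],
 [-0.3662, 0.3757]].

Step 4 — quadratic form (x̄ - mu_0)^T · S^{-1} · (x̄ - mu_0):
  S^{-1} · (x̄ - mu_0) = (-0.6642, 0.4867),
  (x̄ - mu_0)^T · [...] = (-1.5)·(-0.6642) + (-0.1667)·(0.4867) = 0.9152.

Step 5 — scale by n: T² = 6 · 0.9152 = 5.4914.

T² ≈ 5.4914


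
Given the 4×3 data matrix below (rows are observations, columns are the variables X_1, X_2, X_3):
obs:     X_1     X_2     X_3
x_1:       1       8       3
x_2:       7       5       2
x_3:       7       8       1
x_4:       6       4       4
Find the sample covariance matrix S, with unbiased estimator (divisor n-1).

Step 1 — column means:
  mean(X_1) = (1 + 7 + 7 + 6) / 4 = 21/4 = 5.25
  mean(X_2) = (8 + 5 + 8 + 4) / 4 = 25/4 = 6.25
  mean(X_3) = (3 + 2 + 1 + 4) / 4 = 10/4 = 2.5

Step 2 — sample covariance S[i,j] = (1/(n-1)) · Σ_k (x_{k,i} - mean_i) · (x_{k,j} - mean_j), with n-1 = 3.
  S[X_1,X_1] = ((-4.25)·(-4.25) + (1.75)·(1.75) + (1.75)·(1.75) + (0.75)·(0.75)) / 3 = 24.75/3 = 8.25
  S[X_1,X_2] = ((-4.25)·(1.75) + (1.75)·(-1.25) + (1.75)·(1.75) + (0.75)·(-2.25)) / 3 = -8.25/3 = -2.75
  S[X_1,X_3] = ((-4.25)·(0.5) + (1.75)·(-0.5) + (1.75)·(-1.5) + (0.75)·(1.5)) / 3 = -4.5/3 = -1.5
  S[X_2,X_2] = ((1.75)·(1.75) + (-1.25)·(-1.25) + (1.75)·(1.75) + (-2.25)·(-2.25)) / 3 = 12.75/3 = 4.25
  S[X_2,X_3] = ((1.75)·(0.5) + (-1.25)·(-0.5) + (1.75)·(-1.5) + (-2.25)·(1.5)) / 3 = -4.5/3 = -1.5
  S[X_3,X_3] = ((0.5)·(0.5) + (-0.5)·(-0.5) + (-1.5)·(-1.5) + (1.5)·(1.5)) / 3 = 5/3 = 1.6667

S is symmetric (S[j,i] = S[i,j]). Assembling:

S = [[8.25, -2.75, -1.5],
 [-2.75, 4.25, -1.5],
 [-1.5, -1.5, 1.6667]]


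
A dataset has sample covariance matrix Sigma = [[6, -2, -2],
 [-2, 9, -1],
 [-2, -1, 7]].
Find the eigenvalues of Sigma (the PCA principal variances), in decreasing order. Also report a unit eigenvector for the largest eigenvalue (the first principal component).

Step 1 — characteristic polynomial p(λ) = det(λI - Sigma) = λ³ - tr·λ² + c_1·λ - det, where tr = trace, c_1 = sum of the principal 2×2 minors, det = det(Sigma):
  tr = 6 + 9 + 7 = 22,
  c_1 = (6·9 - (-2)²) + (6·7 - (-2)²) + (9·7 - (-1)²) = 50 + 38 + 62 = 150,
  det = 6·(9·7 - (-1)²) - (-2)·((-2)·7 - (-1)·(-2)) + (-2)·((-2)·(-1) - 9·(-2)) = 6·(62) - (-2)·(-16) + (-2)·(20) = 300.
  So p(λ) = λ³ - 22λ² + 150λ - 300.
Step 2 — look for an integer root (rational root theorem: any rational root is an integer divisor of 300). Testing λ = 10:
  p(10) = 1000 - 2200 + 1500 - 300 = 0  ✓
  Dividing out (λ - 10): p(λ) = (λ - 10)(λ² - 12λ + 30).
Step 3 — remaining eigenvalues from the quadratic λ² - 12λ + 30 = 0:
  Δ = 12² - 4·30 = 144 - 120 = 24,  λ = (12 ± √24)/2 = (12 ± 4.899)/2 ≈ 8.4495 or 3.5505.
  Sorted: λ_1 = 10,  λ_2 = 8.4495,  λ_3 = 3.5505  (check: sum = 22 = tr ✓).

Step 4 — unit eigenvector for λ_1 = 10: v spans the null space of (Sigma - λ_1 I), whose rows are
  r_1 = (-4, -2, -2),  r_2 = (-2, -1, -1),  r_3 = (-2, -1, -3).
  v is orthogonal to every row, so take v ∝ r_1 × r_3 = ((-2)·(-3) - (-2)·(-1), (-2)·(-2) - (-4)·(-3), (-4)·(-1) - (-2)·(-2)) = (4, -8, 0).
  Rescale (divide by 4): u = (1, -2, 0).
  ||u|| = √((1)² + (-2)² + (0)²) = √(5) ≈ 2.2361,  v_1 = u/||u|| ≈ (0.4472, -0.8944, 0) (||v_1|| = 1).

λ_1 = 10,  λ_2 = 8.4495,  λ_3 = 3.5505;  v_1 ≈ (0.4472, -0.8944, 0)


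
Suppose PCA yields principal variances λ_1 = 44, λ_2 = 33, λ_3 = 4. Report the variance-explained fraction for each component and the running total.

Step 1 — total variance = trace(Sigma) = Σ λ_i = 44 + 33 + 4 = 81.

Step 2 — fraction explained by component i = λ_i / Σ λ:
  PC1: 44/81 = 0.5432
  PC2: 33/81 = 0.4074
  PC3: 4/81 = 0.0494

Step 3 — cumulative fraction after k components = (λ_1 + ... + λ_k) / Σ λ:
  k = 1: 44/81 = 0.5432
  k = 2: (44 + 33)/81 = 77/81 = 0.9506
  k = 3: (44 + 33 + 4)/81 = 81/81 = 1

Summary (fraction, with percent):

explained: PC1 0.5432 (54.32%), PC2 0.4074 (40.74%), PC3 0.0494 (4.94%);  cumulative: 0.5432, 0.9506, 1


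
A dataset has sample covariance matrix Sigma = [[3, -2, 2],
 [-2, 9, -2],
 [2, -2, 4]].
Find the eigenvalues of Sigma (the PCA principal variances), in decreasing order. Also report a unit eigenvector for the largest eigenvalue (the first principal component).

Step 1 — characteristic polynomial p(λ) = det(λI - Sigma) = λ³ - tr·λ² + c_1·λ - det, where tr = trace, c_1 = sum of the principal 2×2 minors, det = det(Sigma):
  tr = 3 + 9 + 4 = 16,
  c_1 = (3·9 - (-2)²) + (3·4 - (2)²) + (9·4 - (-2)²) = 23 + 8 + 32 = 63,
  det = 3·(9·4 - (-2)²) - (-2)·((-2)·4 - (-2)·(2)) + (2)·((-2)·(-2) - 9·(2)) = 3·(32) - (-2)·(-4) + (2)·(-14) = 60.
  So p(λ) = λ³ - 16λ² + 63λ - 60.
Step 2 — look for an integer root (rational root theorem: any rational root is an integer divisor of 60). Testing λ = 4:
  p(4) = 64 - 256 + 252 - 60 = 0  ✓
  Dividing out (λ - 4): p(λ) = (λ - 4)(λ² - 12λ + 15).
Step 3 — remaining eigenvalues from the quadratic λ² - 12λ + 15 = 0:
  Δ = 12² - 4·15 = 144 - 60 = 84,  λ = (12 ± √84)/2 = (12 ± 9.1652)/2 ≈ 10.5826 or 1.4174.
  Sorted: λ_1 = 10.5826,  λ_2 = 4,  λ_3 = 1.4174  (check: sum = 16 = tr ✓).

Step 4 — unit eigenvector for λ_1 ≈ 10.5826: v spans the null space of (Sigma - λ_1 I), whose rows are
  r_1 = (-7.5826, -2, 2),  r_2 = (-2, -1.5826, -2),  r_3 = (2, -2, -6.5826).
  v is orthogonal to every row, so take v ∝ r_1 × r_2 = ((-2)·(-2) - (2)·(-1.5826), (2)·(-2) - (-7.5826)·(-2), (-7.5826)·(-1.5826) - (-2)·(-2)) ≈ (7.1652, -19.1652, 8).
  Let u = (7.1652, -19.1652, 8).
  ||u|| = √((7.1652)² + (-19.1652)² + (8)²) = √(482.6424) ≈ 21.9691,  v_1 = u/||u|| ≈ (0.3261, -0.8724, 0.3641) (||v_1|| = 1).

λ_1 = 10.5826,  λ_2 = 4,  λ_3 = 1.4174;  v_1 ≈ (0.3261, -0.8724, 0.3641)


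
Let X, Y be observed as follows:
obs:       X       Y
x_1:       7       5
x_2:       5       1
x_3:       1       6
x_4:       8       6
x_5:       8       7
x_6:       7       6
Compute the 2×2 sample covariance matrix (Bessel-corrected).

Step 1 — column means:
  mean(X) = (7 + 5 + 1 + 8 + 8 + 7) / 6 = 36/6 = 6
  mean(Y) = (5 + 1 + 6 + 6 + 7 + 6) / 6 = 31/6 = 5.1667

Step 2 — sample covariance S[i,j] = (1/(n-1)) · Σ_k (x_{k,i} - mean_i) · (x_{k,j} - mean_j), with n-1 = 5.
  S[X,X] = ((1)·(1) + (-1)·(-1) + (-5)·(-5) + (2)·(2) + (2)·(2) + (1)·(1)) / 5 = 36/5 = 7.2
  S[X,Y] = ((1)·(-0.1667) + (-1)·(-4.1667) + (-5)·(0.8333) + (2)·(0.8333) + (2)·(1.8333) + (1)·(0.8333)) / 5 = 6/5 = 1.2
  S[Y,Y] = ((-0.1667)·(-0.1667) + (-4.1667)·(-4.1667) + (0.8333)·(0.8333) + (0.8333)·(0.8333) + (1.8333)·(1.8333) + (0.8333)·(0.8333)) / 5 = 22.8333/5 = 4.5667

S is symmetric (S[j,i] = S[i,j]). Assembling:

S = [[7.2, 1.2],
 [1.2, 4.5667]]


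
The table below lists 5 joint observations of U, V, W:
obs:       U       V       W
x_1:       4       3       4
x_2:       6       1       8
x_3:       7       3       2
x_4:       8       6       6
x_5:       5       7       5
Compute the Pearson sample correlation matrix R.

Step 1 — column means:
  mean(U) = (4 + 6 + 7 + 8 + 5) / 5 = 30/5 = 6
  mean(V) = (3 + 1 + 3 + 6 + 7) / 5 = 20/5 = 4
  mean(W) = (4 + 8 + 2 + 6 + 5) / 5 = 25/5 = 5

Step 2 — sample variances and covariances s[i,j] = (1/(n-1)) · Σ_k (x_{k,i} - mean_i) · (x_{k,j} - mean_j), with n-1 = 4:
  s[U,U] = ((-2)·(-2) + (0)·(0) + (1)·(1) + (2)·(2) + (-1)·(-1)) / 4 = 10/4 = 2.5
  s[U,V] = ((-2)·(-1) + (0)·(-3) + (1)·(-1) + (2)·(2) + (-1)·(3)) / 4 = 2/4 = 0.5
  s[U,W] = ((-2)·(-1) + (0)·(3) + (1)·(-3) + (2)·(1) + (-1)·(0)) / 4 = 1/4 = 0.25
  s[V,V] = ((-1)·(-1) + (-3)·(-3) + (-1)·(-1) + (2)·(2) + (3)·(3)) / 4 = 24/4 = 6
  s[V,W] = ((-1)·(-1) + (-3)·(3) + (-1)·(-3) + (2)·(1) + (3)·(0)) / 4 = -3/4 = -0.75
  s[W,W] = ((-1)·(-1) + (3)·(3) + (-3)·(-3) + (1)·(1) + (0)·(0)) / 4 = 20/4 = 5
  Sample standard deviations s_i = √(s[i,i]):
  s(U) = √(2.5) = 1.5811
  s(V) = √(6) = 2.4495
  s(W) = √(5) = 2.2361

Step 3 — r_{ij} = s_{ij} / (s_i · s_j):
  r[U,U] = 1 (diagonal).
  r[U,V] = 0.5 / (1.5811 · 2.4495) = 0.5 / 3.873 = 0.1291
  r[U,W] = 0.25 / (1.5811 · 2.2361) = 0.25 / 3.5355 = 0.0707
  r[V,V] = 1 (diagonal).
  r[V,W] = -0.75 / (2.4495 · 2.2361) = -0.75 / 5.4772 = -0.1369
  r[W,W] = 1 (diagonal).

R is symmetric with unit diagonal. Assembling:

R = [[1, 0.1291, 0.0707],
 [0.1291, 1, -0.1369],
 [0.0707, -0.1369, 1]]


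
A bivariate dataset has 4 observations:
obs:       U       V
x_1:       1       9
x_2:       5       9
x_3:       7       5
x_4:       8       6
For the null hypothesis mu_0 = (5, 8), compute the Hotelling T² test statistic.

Step 1 — sample mean vector:
  mean(U) = (1 + 5 + 7 + 8) / 4 = 21/4 = 5.25
  mean(V) = (9 + 9 + 5 + 6) / 4 = 29/4 = 7.25
  x̄ = (5.25, 7.25),  deviation x̄ - mu_0 = (5.25, 7.25) - (5, 8) = (0.25, -0.75).

Step 2 — sample covariance matrix, S[i,j] = (1/(n-1)) · Σ_k (x_{k,i} - mean_i) · (x_{k,j} - mean_j), divisor n-1 = 3:
  S[U,U] = ((-4.25)·(-4.25) + (-0.25)·(-0.25) + (1.75)·(1.75) + (2.75)·(2.75)) / 3 = 28.75/3 = 9.5833
  S[U,V] = ((-4.25)·(1.75) + (-0.25)·(1.75) + (1.75)·(-2.25) + (2.75)·(-1.25)) / 3 = -15.25/3 = -5.0833
  S[V,V] = ((1.75)·(1.75) + (1.75)·(1.75) + (-2.25)·(-2.25) + (-1.25)·(-1.25)) / 3 = 12.75/3 = 4.25
  S = [[9.5833, -5.0833],
 [-5.0833, 4.25]].

Step 3 — invert S. det(S) = 9.5833·4.25 - (-5.0833)² = 14.8889.
  S^{-1} = (1/det) · [[d, -b], [-b, a]] = [[0.2854, 0.3414],
 [0.3414, 0.6437]].

Step 4 — quadratic form (x̄ - mu_0)^T · S^{-1} · (x̄ - mu_0):
  S^{-1} · (x̄ - mu_0) = (-0.1847, -0.3974),
  (x̄ - mu_0)^T · [...] = (0.25)·(-0.1847) + (-0.75)·(-0.3974) = 0.2519.

Step 5 — scale by n: T² = 4 · 0.2519 = 1.0075.

T² ≈ 1.0075


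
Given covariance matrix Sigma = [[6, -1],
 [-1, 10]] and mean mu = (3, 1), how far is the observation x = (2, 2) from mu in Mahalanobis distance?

Step 1 — centre the observation: (x - mu) = (-1, 1).

Step 2 — invert Sigma. det(Sigma) = 6·10 - (-1)² = 59.
  Sigma^{-1} = (1/det) · [[d, -b], [-b, a]] = [[0.1695, 0.0169],
 [0.0169, 0.1017]].

Step 3 — form the quadratic (x - mu)^T · Sigma^{-1} · (x - mu):
  Sigma^{-1} · (x - mu) = (-0.1525, 0.0847).
  (x - mu)^T · [Sigma^{-1} · (x - mu)] = (-1)·(-0.1525) + (1)·(0.0847) = 0.2373.

Step 4 — take square root: d = √(0.2373) ≈ 0.4871.

d(x, mu) = √(0.2373) ≈ 0.4871


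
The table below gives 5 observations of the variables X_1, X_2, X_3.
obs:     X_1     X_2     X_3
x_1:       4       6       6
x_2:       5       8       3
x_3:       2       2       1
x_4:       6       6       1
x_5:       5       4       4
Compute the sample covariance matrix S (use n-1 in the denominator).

Step 1 — column means:
  mean(X_1) = (4 + 5 + 2 + 6 + 5) / 5 = 22/5 = 4.4
  mean(X_2) = (6 + 8 + 2 + 6 + 4) / 5 = 26/5 = 5.2
  mean(X_3) = (6 + 3 + 1 + 1 + 4) / 5 = 15/5 = 3

Step 2 — sample covariance S[i,j] = (1/(n-1)) · Σ_k (x_{k,i} - mean_i) · (x_{k,j} - mean_j), with n-1 = 4.
  S[X_1,X_1] = ((-0.4)·(-0.4) + (0.6)·(0.6) + (-2.4)·(-2.4) + (1.6)·(1.6) + (0.6)·(0.6)) / 4 = 9.2/4 = 2.3
  S[X_1,X_2] = ((-0.4)·(0.8) + (0.6)·(2.8) + (-2.4)·(-3.2) + (1.6)·(0.8) + (0.6)·(-1.2)) / 4 = 9.6/4 = 2.4
  S[X_1,X_3] = ((-0.4)·(3) + (0.6)·(0) + (-2.4)·(-2) + (1.6)·(-2) + (0.6)·(1)) / 4 = 1/4 = 0.25
  S[X_2,X_2] = ((0.8)·(0.8) + (2.8)·(2.8) + (-3.2)·(-3.2) + (0.8)·(0.8) + (-1.2)·(-1.2)) / 4 = 20.8/4 = 5.2
  S[X_2,X_3] = ((0.8)·(3) + (2.8)·(0) + (-3.2)·(-2) + (0.8)·(-2) + (-1.2)·(1)) / 4 = 6/4 = 1.5
  S[X_3,X_3] = ((3)·(3) + (0)·(0) + (-2)·(-2) + (-2)·(-2) + (1)·(1)) / 4 = 18/4 = 4.5

S is symmetric (S[j,i] = S[i,j]). Assembling:

S = [[2.3, 2.4, 0.25],
 [2.4, 5.2, 1.5],
 [0.25, 1.5, 4.5]]


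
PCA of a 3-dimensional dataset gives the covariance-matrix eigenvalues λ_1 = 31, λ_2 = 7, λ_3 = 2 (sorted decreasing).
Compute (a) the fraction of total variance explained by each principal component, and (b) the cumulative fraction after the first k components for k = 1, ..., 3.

Step 1 — total variance = trace(Sigma) = Σ λ_i = 31 + 7 + 2 = 40.

Step 2 — fraction explained by component i = λ_i / Σ λ:
  PC1: 31/40 = 0.775
  PC2: 7/40 = 0.175
  PC3: 2/40 = 0.05

Step 3 — cumulative fraction after k components = (λ_1 + ... + λ_k) / Σ λ:
  k = 1: 31/40 = 0.775
  k = 2: (31 + 7)/40 = 38/40 = 0.95
  k = 3: (31 + 7 + 2)/40 = 40/40 = 1

Summary (fraction, with percent):

explained: PC1 0.775 (77.5%), PC2 0.175 (17.5%), PC3 0.05 (5%);  cumulative: 0.775, 0.95, 1


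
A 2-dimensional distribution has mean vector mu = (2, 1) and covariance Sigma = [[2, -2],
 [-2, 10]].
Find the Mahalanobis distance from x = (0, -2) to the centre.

Step 1 — centre the observation: (x - mu) = (-2, -3).

Step 2 — invert Sigma. det(Sigma) = 2·10 - (-2)² = 16.
  Sigma^{-1} = (1/det) · [[d, -b], [-b, a]] = [[0.625, 0.125],
 [0.125, 0.125]].

Step 3 — form the quadratic (x - mu)^T · Sigma^{-1} · (x - mu):
  Sigma^{-1} · (x - mu) = (-1.625, -0.625).
  (x - mu)^T · [Sigma^{-1} · (x - mu)] = (-2)·(-1.625) + (-3)·(-0.625) = 5.125.

Step 4 — take square root: d = √(5.125) ≈ 2.2638.

d(x, mu) = √(5.125) ≈ 2.2638


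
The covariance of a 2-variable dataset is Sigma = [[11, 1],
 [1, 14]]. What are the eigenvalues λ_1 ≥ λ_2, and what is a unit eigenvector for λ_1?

Step 1 — characteristic polynomial of 2×2 Sigma:
  det(Sigma - λI) = λ² - trace · λ + det = 0.
  trace = 11 + 14 = 25, det = 11·14 - (1)² = 153.
Step 2 — discriminant:
  Δ = trace² - 4·det = 625 - 612 = 13.
Step 3 — eigenvalues:
  λ = (trace ± √Δ)/2 = (25 ± 3.6056)/2,
  λ_1 = 14.3028,  λ_2 = 10.6972.

Step 4 — unit eigenvector for λ_1: solve (Sigma - λ_1 I)v = 0. First row:
  (11 - 14.3028)·v_x + (1)·v_y = 0, i.e. (-3.3028)·v_x + (1)·v_y = 0,
  so v ∝ (b, λ_1 - a) = (1, 3.3028) = u.
  ||u|| = √((1)² + (3.3028)²) = √(11.9083) ≈ 3.4508,
  v_1 = u/||u|| ≈ (0.2898, 0.9571) (||v_1|| = 1).

λ_1 = 14.3028,  λ_2 = 10.6972;  v_1 ≈ (0.2898, 0.9571)


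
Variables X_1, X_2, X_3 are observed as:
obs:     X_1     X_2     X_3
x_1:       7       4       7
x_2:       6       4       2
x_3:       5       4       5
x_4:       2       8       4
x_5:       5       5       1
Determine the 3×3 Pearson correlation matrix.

Step 1 — column means:
  mean(X_1) = (7 + 6 + 5 + 2 + 5) / 5 = 25/5 = 5
  mean(X_2) = (4 + 4 + 4 + 8 + 5) / 5 = 25/5 = 5
  mean(X_3) = (7 + 2 + 5 + 4 + 1) / 5 = 19/5 = 3.8

Step 2 — sample variances and covariances s[i,j] = (1/(n-1)) · Σ_k (x_{k,i} - mean_i) · (x_{k,j} - mean_j), with n-1 = 4:
  s[X_1,X_1] = ((2)·(2) + (1)·(1) + (0)·(0) + (-3)·(-3) + (0)·(0)) / 4 = 14/4 = 3.5
  s[X_1,X_2] = ((2)·(-1) + (1)·(-1) + (0)·(-1) + (-3)·(3) + (0)·(0)) / 4 = -12/4 = -3
  s[X_1,X_3] = ((2)·(3.2) + (1)·(-1.8) + (0)·(1.2) + (-3)·(0.2) + (0)·(-2.8)) / 4 = 4/4 = 1
  s[X_2,X_2] = ((-1)·(-1) + (-1)·(-1) + (-1)·(-1) + (3)·(3) + (0)·(0)) / 4 = 12/4 = 3
  s[X_2,X_3] = ((-1)·(3.2) + (-1)·(-1.8) + (-1)·(1.2) + (3)·(0.2) + (0)·(-2.8)) / 4 = -2/4 = -0.5
  s[X_3,X_3] = ((3.2)·(3.2) + (-1.8)·(-1.8) + (1.2)·(1.2) + (0.2)·(0.2) + (-2.8)·(-2.8)) / 4 = 22.8/4 = 5.7
  Sample standard deviations s_i = √(s[i,i]):
  s(X_1) = √(3.5) = 1.8708
  s(X_2) = √(3) = 1.7321
  s(X_3) = √(5.7) = 2.3875

Step 3 — r_{ij} = s_{ij} / (s_i · s_j):
  r[X_1,X_1] = 1 (diagonal).
  r[X_1,X_2] = -3 / (1.8708 · 1.7321) = -3 / 3.2404 = -0.9258
  r[X_1,X_3] = 1 / (1.8708 · 2.3875) = 1 / 4.4665 = 0.2239
  r[X_2,X_2] = 1 (diagonal).
  r[X_2,X_3] = -0.5 / (1.7321 · 2.3875) = -0.5 / 4.1352 = -0.1209
  r[X_3,X_3] = 1 (diagonal).

R is symmetric with unit diagonal. Assembling:

R = [[1, -0.9258, 0.2239],
 [-0.9258, 1, -0.1209],
 [0.2239, -0.1209, 1]]


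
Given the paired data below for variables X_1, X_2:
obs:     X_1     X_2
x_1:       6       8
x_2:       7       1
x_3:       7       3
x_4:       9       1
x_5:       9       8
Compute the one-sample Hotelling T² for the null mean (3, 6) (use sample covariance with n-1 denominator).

Step 1 — sample mean vector:
  mean(X_1) = (6 + 7 + 7 + 9 + 9) / 5 = 38/5 = 7.6
  mean(X_2) = (8 + 1 + 3 + 1 + 8) / 5 = 21/5 = 4.2
  x̄ = (7.6, 4.2),  deviation x̄ - mu_0 = (7.6, 4.2) - (3, 6) = (4.6, -1.8).

Step 2 — sample covariance matrix, S[i,j] = (1/(n-1)) · Σ_k (x_{k,i} - mean_i) · (x_{k,j} - mean_j), divisor n-1 = 4:
  S[X_1,X_1] = ((-1.6)·(-1.6) + (-0.6)·(-0.6) + (-0.6)·(-0.6) + (1.4)·(1.4) + (1.4)·(1.4)) / 4 = 7.2/4 = 1.8
  S[X_1,X_2] = ((-1.6)·(3.8) + (-0.6)·(-3.2) + (-0.6)·(-1.2) + (1.4)·(-3.2) + (1.4)·(3.8)) / 4 = -2.6/4 = -0.65
  S[X_2,X_2] = ((3.8)·(3.8) + (-3.2)·(-3.2) + (-1.2)·(-1.2) + (-3.2)·(-3.2) + (3.8)·(3.8)) / 4 = 50.8/4 = 12.7
  S = [[1.8, -0.65],
 [-0.65, 12.7]].

Step 3 — invert S. det(S) = 1.8·12.7 - (-0.65)² = 22.4375.
  S^{-1} = (1/det) · [[d, -b], [-b, a]] = [[0.566, 0.029],
 [0.029, 0.0802]].

Step 4 — quadratic form (x̄ - mu_0)^T · S^{-1} · (x̄ - mu_0):
  S^{-1} · (x̄ - mu_0) = (2.5515, -0.0111),
  (x̄ - mu_0)^T · [...] = (4.6)·(2.5515) + (-1.8)·(-0.0111) = 11.7571.

Step 5 — scale by n: T² = 5 · 11.7571 = 58.7855.

T² ≈ 58.7855


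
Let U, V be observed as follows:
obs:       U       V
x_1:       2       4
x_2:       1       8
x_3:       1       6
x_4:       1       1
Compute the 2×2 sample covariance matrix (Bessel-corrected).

Step 1 — column means:
  mean(U) = (2 + 1 + 1 + 1) / 4 = 5/4 = 1.25
  mean(V) = (4 + 8 + 6 + 1) / 4 = 19/4 = 4.75

Step 2 — sample covariance S[i,j] = (1/(n-1)) · Σ_k (x_{k,i} - mean_i) · (x_{k,j} - mean_j), with n-1 = 3.
  S[U,U] = ((0.75)·(0.75) + (-0.25)·(-0.25) + (-0.25)·(-0.25) + (-0.25)·(-0.25)) / 3 = 0.75/3 = 0.25
  S[U,V] = ((0.75)·(-0.75) + (-0.25)·(3.25) + (-0.25)·(1.25) + (-0.25)·(-3.75)) / 3 = -0.75/3 = -0.25
  S[V,V] = ((-0.75)·(-0.75) + (3.25)·(3.25) + (1.25)·(1.25) + (-3.75)·(-3.75)) / 3 = 26.75/3 = 8.9167

S is symmetric (S[j,i] = S[i,j]). Assembling:

S = [[0.25, -0.25],
 [-0.25, 8.9167]]


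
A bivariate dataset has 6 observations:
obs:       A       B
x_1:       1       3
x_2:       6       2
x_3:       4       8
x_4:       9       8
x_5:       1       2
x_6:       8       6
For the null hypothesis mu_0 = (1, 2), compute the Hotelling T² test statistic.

Step 1 — sample mean vector:
  mean(A) = (1 + 6 + 4 + 9 + 1 + 8) / 6 = 29/6 = 4.8333
  mean(B) = (3 + 2 + 8 + 8 + 2 + 6) / 6 = 29/6 = 4.8333
  x̄ = (4.8333, 4.8333),  deviation x̄ - mu_0 = (4.8333, 4.8333) - (1, 2) = (3.8333, 2.8333).

Step 2 — sample covariance matrix, S[i,j] = (1/(n-1)) · Σ_k (x_{k,i} - mean_i) · (x_{k,j} - mean_j), divisor n-1 = 5:
  S[A,A] = ((-3.8333)·(-3.8333) + (1.1667)·(1.1667) + (-0.8333)·(-0.8333) + (4.1667)·(4.1667) + (-3.8333)·(-3.8333) + (3.1667)·(3.1667)) / 5 = 58.8333/5 = 11.7667
  S[A,B] = ((-3.8333)·(-1.8333) + (1.1667)·(-2.8333) + (-0.8333)·(3.1667) + (4.1667)·(3.1667) + (-3.8333)·(-2.8333) + (3.1667)·(1.1667)) / 5 = 28.8333/5 = 5.7667
  S[B,B] = ((-1.8333)·(-1.8333) + (-2.8333)·(-2.8333) + (3.1667)·(3.1667) + (3.1667)·(3.1667) + (-2.8333)·(-2.8333) + (1.1667)·(1.1667)) / 5 = 40.8333/5 = 8.1667
  S = [[11.7667, 5.7667],
 [5.7667, 8.1667]].

Step 3 — invert S. det(S) = 11.7667·8.1667 - (5.7667)² = 62.84.
  S^{-1} = (1/det) · [[d, -b], [-b, a]] = [[0.13, -0.0918],
 [-0.0918, 0.1872]].

Step 4 — quadratic form (x̄ - mu_0)^T · S^{-1} · (x̄ - mu_0):
  S^{-1} · (x̄ - mu_0) = (0.2382, 0.1788),
  (x̄ - mu_0)^T · [...] = (3.8333)·(0.2382) + (2.8333)·(0.1788) = 1.4195.

Step 5 — scale by n: T² = 6 · 1.4195 = 8.5169.

T² ≈ 8.5169


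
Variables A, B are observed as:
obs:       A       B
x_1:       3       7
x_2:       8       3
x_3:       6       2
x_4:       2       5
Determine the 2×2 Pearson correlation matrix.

Step 1 — column means:
  mean(A) = (3 + 8 + 6 + 2) / 4 = 19/4 = 4.75
  mean(B) = (7 + 3 + 2 + 5) / 4 = 17/4 = 4.25

Step 2 — sample variances and covariances s[i,j] = (1/(n-1)) · Σ_k (x_{k,i} - mean_i) · (x_{k,j} - mean_j), with n-1 = 3:
  s[A,A] = ((-1.75)·(-1.75) + (3.25)·(3.25) + (1.25)·(1.25) + (-2.75)·(-2.75)) / 3 = 22.75/3 = 7.5833
  s[A,B] = ((-1.75)·(2.75) + (3.25)·(-1.25) + (1.25)·(-2.25) + (-2.75)·(0.75)) / 3 = -13.75/3 = -4.5833
  s[B,B] = ((2.75)·(2.75) + (-1.25)·(-1.25) + (-2.25)·(-2.25) + (0.75)·(0.75)) / 3 = 14.75/3 = 4.9167
  Sample standard deviations s_i = √(s[i,i]):
  s(A) = √(7.5833) = 2.7538
  s(B) = √(4.9167) = 2.2174

Step 3 — r_{ij} = s_{ij} / (s_i · s_j):
  r[A,A] = 1 (diagonal).
  r[A,B] = -4.5833 / (2.7538 · 2.2174) = -4.5833 / 6.1061 = -0.7506
  r[B,B] = 1 (diagonal).

R is symmetric with unit diagonal. Assembling:

R = [[1, -0.7506],
 [-0.7506, 1]]


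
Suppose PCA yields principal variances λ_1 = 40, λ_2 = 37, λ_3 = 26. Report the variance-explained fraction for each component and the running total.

Step 1 — total variance = trace(Sigma) = Σ λ_i = 40 + 37 + 26 = 103.

Step 2 — fraction explained by component i = λ_i / Σ λ:
  PC1: 40/103 = 0.3883
  PC2: 37/103 = 0.3592
  PC3: 26/103 = 0.2524

Step 3 — cumulative fraction after k components = (λ_1 + ... + λ_k) / Σ λ:
  k = 1: 40/103 = 0.3883
  k = 2: (40 + 37)/103 = 77/103 = 0.7476
  k = 3: (40 + 37 + 26)/103 = 103/103 = 1

Summary (fraction, with percent):

explained: PC1 0.3883 (38.83%), PC2 0.3592 (35.92%), PC3 0.2524 (25.24%);  cumulative: 0.3883, 0.7476, 1
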